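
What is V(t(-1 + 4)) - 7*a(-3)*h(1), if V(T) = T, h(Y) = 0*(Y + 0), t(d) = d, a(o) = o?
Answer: 3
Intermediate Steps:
h(Y) = 0 (h(Y) = 0*Y = 0)
V(t(-1 + 4)) - 7*a(-3)*h(1) = (-1 + 4) - 7*(-3)*0 = 3 - (-21)*0 = 3 - 1*0 = 3 + 0 = 3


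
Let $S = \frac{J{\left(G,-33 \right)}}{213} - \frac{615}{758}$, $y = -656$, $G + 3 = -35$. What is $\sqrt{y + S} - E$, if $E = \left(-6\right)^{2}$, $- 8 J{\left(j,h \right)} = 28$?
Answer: $-36 + \frac{2 i \sqrt{1070111784018}}{80727} \approx -36.0 + 25.629 i$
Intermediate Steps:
$G = -38$ ($G = -3 - 35 = -38$)
$J{\left(j,h \right)} = - \frac{7}{2}$ ($J{\left(j,h \right)} = \left(- \frac{1}{8}\right) 28 = - \frac{7}{2}$)
$E = 36$
$S = - \frac{66824}{80727}$ ($S = - \frac{7}{2 \cdot 213} - \frac{615}{758} = \left(- \frac{7}{2}\right) \frac{1}{213} - \frac{615}{758} = - \frac{7}{426} - \frac{615}{758} = - \frac{66824}{80727} \approx -0.82778$)
$\sqrt{y + S} - E = \sqrt{-656 - \frac{66824}{80727}} - 36 = \sqrt{- \frac{53023736}{80727}} - 36 = \frac{2 i \sqrt{1070111784018}}{80727} - 36 = -36 + \frac{2 i \sqrt{1070111784018}}{80727}$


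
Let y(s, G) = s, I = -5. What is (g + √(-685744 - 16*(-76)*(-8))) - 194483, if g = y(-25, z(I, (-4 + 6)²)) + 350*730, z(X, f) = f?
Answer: 60992 + 4*I*√43467 ≈ 60992.0 + 833.95*I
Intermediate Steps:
g = 255475 (g = -25 + 350*730 = -25 + 255500 = 255475)
(g + √(-685744 - 16*(-76)*(-8))) - 194483 = (255475 + √(-685744 - 16*(-76)*(-8))) - 194483 = (255475 + √(-685744 + 1216*(-8))) - 194483 = (255475 + √(-685744 - 9728)) - 194483 = (255475 + √(-695472)) - 194483 = (255475 + 4*I*√43467) - 194483 = 60992 + 4*I*√43467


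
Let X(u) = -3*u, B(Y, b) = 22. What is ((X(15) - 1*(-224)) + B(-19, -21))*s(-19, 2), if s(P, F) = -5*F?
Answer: -2010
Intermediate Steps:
((X(15) - 1*(-224)) + B(-19, -21))*s(-19, 2) = ((-3*15 - 1*(-224)) + 22)*(-5*2) = ((-45 + 224) + 22)*(-10) = (179 + 22)*(-10) = 201*(-10) = -2010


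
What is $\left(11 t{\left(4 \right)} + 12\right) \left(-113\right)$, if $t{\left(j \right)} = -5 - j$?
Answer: $9831$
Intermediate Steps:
$\left(11 t{\left(4 \right)} + 12\right) \left(-113\right) = \left(11 \left(-5 - 4\right) + 12\right) \left(-113\right) = \left(11 \left(-9\right) + 12\right) \left(-113\right) = \left(-99 + 12\right) \left(-113\right) = \left(-87\right) \left(-113\right) = 9831$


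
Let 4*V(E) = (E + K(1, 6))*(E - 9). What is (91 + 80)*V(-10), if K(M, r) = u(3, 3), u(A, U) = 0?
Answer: 16245/2 ≈ 8122.5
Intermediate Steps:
K(M, r) = 0
V(E) = E*(-9 + E)/4 (V(E) = ((E + 0)*(E - 9))/4 = (E*(-9 + E))/4 = E*(-9 + E)/4)
(91 + 80)*V(-10) = (91 + 80)*((1/4)*(-10)*(-9 - 10)) = 171*((1/4)*(-10)*(-19)) = 171*(95/2) = 16245/2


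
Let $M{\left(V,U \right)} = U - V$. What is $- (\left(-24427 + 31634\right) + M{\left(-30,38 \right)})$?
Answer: $-7275$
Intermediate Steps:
$- (\left(-24427 + 31634\right) + M{\left(-30,38 \right)}) = - (\left(-24427 + 31634\right) + \left(38 - -30\right)) = - (7207 + \left(38 + 30\right)) = - (7207 + 68) = \left(-1\right) 7275 = -7275$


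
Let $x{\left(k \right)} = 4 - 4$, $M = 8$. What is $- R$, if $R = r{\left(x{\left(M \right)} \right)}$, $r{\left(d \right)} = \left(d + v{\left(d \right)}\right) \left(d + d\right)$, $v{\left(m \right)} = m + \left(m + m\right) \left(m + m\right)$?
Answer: $0$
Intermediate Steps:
$v{\left(m \right)} = m + 4 m^{2}$ ($v{\left(m \right)} = m + 2 m 2 m = m + 4 m^{2}$)
$x{\left(k \right)} = 0$
$r{\left(d \right)} = 2 d \left(d + d \left(1 + 4 d\right)\right)$ ($r{\left(d \right)} = \left(d + d \left(1 + 4 d\right)\right) \left(d + d\right) = \left(d + d \left(1 + 4 d\right)\right) 2 d = 2 d \left(d + d \left(1 + 4 d\right)\right)$)
$R = 0$ ($R = 0^{2} \left(4 + 8 \cdot 0\right) = 0 \left(4 + 0\right) = 0 \cdot 4 = 0$)
$- R = \left(-1\right) 0 = 0$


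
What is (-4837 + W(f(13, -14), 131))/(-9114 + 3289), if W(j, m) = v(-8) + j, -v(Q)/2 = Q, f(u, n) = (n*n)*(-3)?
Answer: 5409/5825 ≈ 0.92858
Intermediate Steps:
f(u, n) = -3*n² (f(u, n) = n²*(-3) = -3*n²)
v(Q) = -2*Q
W(j, m) = 16 + j (W(j, m) = -2*(-8) + j = 16 + j)
(-4837 + W(f(13, -14), 131))/(-9114 + 3289) = (-4837 + (16 - 3*(-14)²))/(-9114 + 3289) = (-4837 + (16 - 3*196))/(-5825) = (-4837 + (16 - 588))*(-1/5825) = (-4837 - 572)*(-1/5825) = -5409*(-1/5825) = 5409/5825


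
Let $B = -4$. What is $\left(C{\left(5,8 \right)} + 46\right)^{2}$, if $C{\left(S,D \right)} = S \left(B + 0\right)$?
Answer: $676$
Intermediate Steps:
$C{\left(S,D \right)} = - 4 S$ ($C{\left(S,D \right)} = S \left(-4 + 0\right) = S \left(-4\right) = - 4 S$)
$\left(C{\left(5,8 \right)} + 46\right)^{2} = \left(\left(-4\right) 5 + 46\right)^{2} = \left(-20 + 46\right)^{2} = 26^{2} = 676$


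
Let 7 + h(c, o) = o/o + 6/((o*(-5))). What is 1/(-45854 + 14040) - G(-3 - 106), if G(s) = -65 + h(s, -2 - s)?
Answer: 1208645139/17020490 ≈ 71.011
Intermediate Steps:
h(c, o) = -6 - 6/(5*o) (h(c, o) = -7 + (o/o + 6/((o*(-5)))) = -7 + (1 + 6/((-5*o))) = -7 + (1 + 6*(-1/(5*o))) = -7 + (1 - 6/(5*o)) = -6 - 6/(5*o))
G(s) = -71 - 6/(5*(-2 - s)) (G(s) = -65 + (-6 - 6/(5*(-2 - s))) = -71 - 6/(5*(-2 - s)))
1/(-45854 + 14040) - G(-3 - 106) = 1/(-45854 + 14040) - (-704 - 355*(-3 - 106))/(5*(2 + (-3 - 106))) = 1/(-31814) - (-704 - 355*(-109))/(5*(2 - 109)) = -1/31814 - (-704 + 38695)/(5*(-107)) = -1/31814 - (-1)*37991/(5*107) = -1/31814 - 1*(-37991/535) = -1/31814 + 37991/535 = 1208645139/17020490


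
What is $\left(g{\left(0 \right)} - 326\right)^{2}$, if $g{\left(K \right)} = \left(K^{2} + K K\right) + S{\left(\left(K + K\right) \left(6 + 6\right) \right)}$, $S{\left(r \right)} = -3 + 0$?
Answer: $108241$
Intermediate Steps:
$S{\left(r \right)} = -3$
$g{\left(K \right)} = -3 + 2 K^{2}$ ($g{\left(K \right)} = \left(K^{2} + K K\right) - 3 = \left(K^{2} + K^{2}\right) - 3 = 2 K^{2} - 3 = -3 + 2 K^{2}$)
$\left(g{\left(0 \right)} - 326\right)^{2} = \left(\left(-3 + 2 \cdot 0^{2}\right) - 326\right)^{2} = \left(\left(-3 + 2 \cdot 0\right) - 326\right)^{2} = \left(\left(-3 + 0\right) - 326\right)^{2} = \left(-3 - 326\right)^{2} = \left(-329\right)^{2} = 108241$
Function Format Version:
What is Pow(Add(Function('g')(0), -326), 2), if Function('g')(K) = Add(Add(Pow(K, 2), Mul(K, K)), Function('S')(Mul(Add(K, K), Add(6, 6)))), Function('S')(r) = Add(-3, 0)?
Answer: 108241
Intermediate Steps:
Function('S')(r) = -3
Function('g')(K) = Add(-3, Mul(2, Pow(K, 2))) (Function('g')(K) = Add(Add(Pow(K, 2), Mul(K, K)), -3) = Add(Add(Pow(K, 2), Pow(K, 2)), -3) = Add(Mul(2, Pow(K, 2)), -3) = Add(-3, Mul(2, Pow(K, 2))))
Pow(Add(Function('g')(0), -326), 2) = Pow(Add(Add(-3, Mul(2, Pow(0, 2))), -326), 2) = Pow(Add(Add(-3, Mul(2, 0)), -326), 2) = Pow(Add(Add(-3, 0), -326), 2) = Pow(Add(-3, -326), 2) = Pow(-329, 2) = 108241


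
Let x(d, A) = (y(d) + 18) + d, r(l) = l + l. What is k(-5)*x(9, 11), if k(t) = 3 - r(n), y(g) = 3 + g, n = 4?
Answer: -195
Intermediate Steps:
r(l) = 2*l
k(t) = -5 (k(t) = 3 - 2*4 = 3 - 1*8 = 3 - 8 = -5)
x(d, A) = 21 + 2*d (x(d, A) = ((3 + d) + 18) + d = (21 + d) + d = 21 + 2*d)
k(-5)*x(9, 11) = -5*(21 + 2*9) = -5*(21 + 18) = -5*39 = -195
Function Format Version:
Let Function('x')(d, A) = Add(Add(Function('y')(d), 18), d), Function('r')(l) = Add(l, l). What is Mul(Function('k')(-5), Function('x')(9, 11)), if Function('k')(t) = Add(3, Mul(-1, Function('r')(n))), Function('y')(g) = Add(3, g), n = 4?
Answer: -195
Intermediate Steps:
Function('r')(l) = Mul(2, l)
Function('k')(t) = -5 (Function('k')(t) = Add(3, Mul(-1, Mul(2, 4))) = Add(3, Mul(-1, 8)) = Add(3, -8) = -5)
Function('x')(d, A) = Add(21, Mul(2, d)) (Function('x')(d, A) = Add(Add(Add(3, d), 18), d) = Add(Add(21, d), d) = Add(21, Mul(2, d)))
Mul(Function('k')(-5), Function('x')(9, 11)) = Mul(-5, Add(21, Mul(2, 9))) = Mul(-5, Add(21, 18)) = Mul(-5, 39) = -195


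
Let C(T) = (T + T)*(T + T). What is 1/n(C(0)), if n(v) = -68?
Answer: -1/68 ≈ -0.014706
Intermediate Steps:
C(T) = 4*T² (C(T) = (2*T)*(2*T) = 4*T²)
1/n(C(0)) = 1/(-68) = -1/68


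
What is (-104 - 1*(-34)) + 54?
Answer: -16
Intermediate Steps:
(-104 - 1*(-34)) + 54 = (-104 + 34) + 54 = -70 + 54 = -16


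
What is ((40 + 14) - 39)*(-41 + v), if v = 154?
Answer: 1695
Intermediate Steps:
((40 + 14) - 39)*(-41 + v) = ((40 + 14) - 39)*(-41 + 154) = (54 - 39)*113 = 15*113 = 1695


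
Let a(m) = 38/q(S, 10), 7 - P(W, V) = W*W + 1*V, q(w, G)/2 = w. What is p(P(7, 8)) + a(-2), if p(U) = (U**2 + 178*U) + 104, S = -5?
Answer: -31499/5 ≈ -6299.8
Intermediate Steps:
q(w, G) = 2*w
P(W, V) = 7 - V - W**2 (P(W, V) = 7 - (W*W + 1*V) = 7 - (W**2 + V) = 7 - (V + W**2) = 7 + (-V - W**2) = 7 - V - W**2)
p(U) = 104 + U**2 + 178*U
a(m) = -19/5 (a(m) = 38/((2*(-5))) = 38/(-10) = 38*(-1/10) = -19/5)
p(P(7, 8)) + a(-2) = (104 + (7 - 1*8 - 1*7**2)**2 + 178*(7 - 1*8 - 1*7**2)) - 19/5 = (104 + (7 - 8 - 1*49)**2 + 178*(7 - 8 - 1*49)) - 19/5 = (104 + (7 - 8 - 49)**2 + 178*(7 - 8 - 49)) - 19/5 = (104 + (-50)**2 + 178*(-50)) - 19/5 = (104 + 2500 - 8900) - 19/5 = -6296 - 19/5 = -31499/5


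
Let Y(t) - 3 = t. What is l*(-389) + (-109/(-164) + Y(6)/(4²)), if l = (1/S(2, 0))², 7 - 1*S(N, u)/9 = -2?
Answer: 5026421/4304016 ≈ 1.1678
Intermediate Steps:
S(N, u) = 81 (S(N, u) = 63 - 9*(-2) = 63 + 18 = 81)
Y(t) = 3 + t
l = 1/6561 (l = (1/81)² = 1/6561 ≈ 0.00015242)
l*(-389) + (-109/(-164) + Y(6)/(4²)) = (1/6561)*(-389) + (-109/(-164) + (3 + 6)/(4²)) = -389/6561 + (-109*(-1/164) + 9/16) = -389/6561 + (109/164 + 9*(1/16)) = -389/6561 + (109/164 + 9/16) = -389/6561 + 805/656 = 5026421/4304016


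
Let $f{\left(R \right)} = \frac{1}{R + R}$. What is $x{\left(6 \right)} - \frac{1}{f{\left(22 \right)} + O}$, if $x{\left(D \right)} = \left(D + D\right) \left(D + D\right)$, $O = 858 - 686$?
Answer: $\frac{1089892}{7569} \approx 143.99$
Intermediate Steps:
$O = 172$ ($O = 858 - 686 = 172$)
$f{\left(R \right)} = \frac{1}{2 R}$
$x{\left(D \right)} = 4 D^{2}$ ($x{\left(D \right)} = 2 D 2 D = 4 D^{2}$)
$x{\left(6 \right)} - \frac{1}{f{\left(22 \right)} + O} = 4 \cdot 6^{2} - \frac{1}{\frac{1}{2 \cdot 22} + 172} = 4 \cdot 36 - \frac{1}{\frac{1}{2} \cdot \frac{1}{22} + 172} = 144 - \frac{1}{\frac{1}{44} + 172} = 144 - \frac{1}{\frac{7569}{44}} = 144 - \frac{44}{7569} = \frac{1089892}{7569}$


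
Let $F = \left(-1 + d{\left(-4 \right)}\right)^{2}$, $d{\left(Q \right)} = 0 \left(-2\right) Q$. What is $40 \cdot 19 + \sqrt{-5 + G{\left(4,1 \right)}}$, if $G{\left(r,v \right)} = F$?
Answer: $760 + 2 i \approx 760.0 + 2.0 i$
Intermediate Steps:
$d{\left(Q \right)} = 0$ ($d{\left(Q \right)} = 0 Q = 0$)
$F = 1$ ($F = \left(-1 + 0\right)^{2} = \left(-1\right)^{2} = 1$)
$G{\left(r,v \right)} = 1$
$40 \cdot 19 + \sqrt{-5 + G{\left(4,1 \right)}} = 40 \cdot 19 + \sqrt{-5 + 1} = 760 + \sqrt{-4} = 760 + 2 i$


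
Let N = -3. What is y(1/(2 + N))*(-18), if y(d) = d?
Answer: 18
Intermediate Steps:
y(1/(2 + N))*(-18) = -18/(2 - 3) = -18/(-1) = -1*(-18) = 18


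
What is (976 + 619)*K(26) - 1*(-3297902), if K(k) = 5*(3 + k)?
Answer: 3529177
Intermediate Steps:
K(k) = 15 + 5*k
(976 + 619)*K(26) - 1*(-3297902) = (976 + 619)*(15 + 5*26) - 1*(-3297902) = 1595*(15 + 130) + 3297902 = 1595*145 + 3297902 = 231275 + 3297902 = 3529177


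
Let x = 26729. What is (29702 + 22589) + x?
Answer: 79020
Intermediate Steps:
(29702 + 22589) + x = (29702 + 22589) + 26729 = 52291 + 26729 = 79020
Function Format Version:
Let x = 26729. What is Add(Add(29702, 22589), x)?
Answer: 79020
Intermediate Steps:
Add(Add(29702, 22589), x) = Add(Add(29702, 22589), 26729) = Add(52291, 26729) = 79020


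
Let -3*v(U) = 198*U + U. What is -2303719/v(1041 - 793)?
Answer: 6911157/49352 ≈ 140.04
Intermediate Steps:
v(U) = -199*U/3 (v(U) = -(198*U + U)/3 = -199*U/3)
-2303719/v(1041 - 793) = -2303719*(-3/(199*(1041 - 793))) = -2303719/((-199/3*248)) = -2303719/(-49352/3) = -2303719*(-3/49352) = 6911157/49352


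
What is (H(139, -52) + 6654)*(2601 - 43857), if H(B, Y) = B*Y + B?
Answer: 17946360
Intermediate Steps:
H(B, Y) = B + B*Y
(H(139, -52) + 6654)*(2601 - 43857) = (139*(1 - 52) + 6654)*(2601 - 43857) = (139*(-51) + 6654)*(-41256) = (-7089 + 6654)*(-41256) = -435*(-41256) = 17946360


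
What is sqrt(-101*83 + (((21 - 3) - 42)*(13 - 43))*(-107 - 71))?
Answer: I*sqrt(136543) ≈ 369.52*I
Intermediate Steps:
sqrt(-101*83 + (((21 - 3) - 42)*(13 - 43))*(-107 - 71)) = sqrt(-8383 + ((18 - 42)*(-30))*(-178)) = sqrt(-8383 - 24*(-30)*(-178)) = sqrt(-8383 + 720*(-178)) = sqrt(-8383 - 128160) = sqrt(-136543) = I*sqrt(136543)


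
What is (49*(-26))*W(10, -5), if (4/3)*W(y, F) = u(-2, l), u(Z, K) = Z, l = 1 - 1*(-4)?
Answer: 1911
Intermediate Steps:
l = 5 (l = 1 + 4 = 5)
W(y, F) = -3/2 (W(y, F) = (3/4)*(-2) = -3/2)
(49*(-26))*W(10, -5) = (49*(-26))*(-3/2) = -1274*(-3/2) = 1911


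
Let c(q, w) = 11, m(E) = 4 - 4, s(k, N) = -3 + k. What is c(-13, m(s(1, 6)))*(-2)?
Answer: -22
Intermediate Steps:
m(E) = 0
c(-13, m(s(1, 6)))*(-2) = 11*(-2) = -22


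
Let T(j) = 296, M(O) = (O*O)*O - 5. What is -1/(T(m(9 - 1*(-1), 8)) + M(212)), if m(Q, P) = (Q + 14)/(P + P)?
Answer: -1/9528419 ≈ -1.0495e-7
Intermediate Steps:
M(O) = -5 + O**3 (M(O) = O**2*O - 5 = O**3 - 5 = -5 + O**3)
m(Q, P) = (14 + Q)/(2*P) (m(Q, P) = (14 + Q)/((2*P)) = (14 + Q)*(1/(2*P)) = (14 + Q)/(2*P))
-1/(T(m(9 - 1*(-1), 8)) + M(212)) = -1/(296 + (-5 + 212**3)) = -1/(296 + (-5 + 9528128)) = -1/(296 + 9528123) = -1/9528419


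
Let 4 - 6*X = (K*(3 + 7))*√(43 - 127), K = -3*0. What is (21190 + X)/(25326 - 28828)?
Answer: -31786/5253 ≈ -6.0510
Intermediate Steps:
K = 0
X = ⅔ (X = ⅔ - 0*(3 + 7)*√(43 - 127)/6 = ⅔ - 0*10*√(-84)/6 = ⅔ - 0*2*I*√21 = ⅔ - ⅙*0 = ⅔ + 0 = ⅔ ≈ 0.66667)
(21190 + X)/(25326 - 28828) = (21190 + ⅔)/(25326 - 28828) = (63572/3)/(-3502) = (63572/3)*(-1/3502) = -31786/5253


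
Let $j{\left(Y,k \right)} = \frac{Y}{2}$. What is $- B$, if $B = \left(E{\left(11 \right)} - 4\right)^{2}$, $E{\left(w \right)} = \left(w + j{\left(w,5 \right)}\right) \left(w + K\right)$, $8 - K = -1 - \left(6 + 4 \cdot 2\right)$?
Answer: $-310249$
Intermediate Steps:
$j{\left(Y,k \right)} = \frac{Y}{2}$ ($j{\left(Y,k \right)} = Y \frac{1}{2} = \frac{Y}{2}$)
$K = 23$ ($K = 8 - \left(-1 - \left(6 + 4 \cdot 2\right)\right) = 8 - \left(-1 - \left(6 + 8\right)\right) = 8 - \left(-1 - 14\right) = 8 - -15 = 8 + 15 = 23$)
$E{\left(w \right)} = \frac{3 w \left(23 + w\right)}{2}$ ($E{\left(w \right)} = \left(w + \frac{w}{2}\right) \left(w + 23\right) = \frac{3 w}{2} \left(23 + w\right) = \frac{3 w \left(23 + w\right)}{2}$)
$B = 310249$ ($B = \left(\frac{3}{2} \cdot 11 \left(23 + 11\right) - 4\right)^{2} = \left(\frac{3}{2} \cdot 11 \cdot 34 - 4\right)^{2} = \left(561 - 4\right)^{2} = 557^{2} = 310249$)
$- B = \left(-1\right) 310249 = -310249$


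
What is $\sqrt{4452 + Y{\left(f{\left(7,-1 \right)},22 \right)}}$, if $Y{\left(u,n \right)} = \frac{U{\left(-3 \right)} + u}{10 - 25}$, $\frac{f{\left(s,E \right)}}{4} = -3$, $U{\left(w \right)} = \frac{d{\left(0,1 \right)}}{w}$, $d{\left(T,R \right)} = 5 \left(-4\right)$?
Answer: $\frac{2 \sqrt{250445}}{15} \approx 66.726$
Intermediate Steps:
$d{\left(T,R \right)} = -20$
$U{\left(w \right)} = - \frac{20}{w}$
$f{\left(s,E \right)} = -12$ ($f{\left(s,E \right)} = 4 \left(-3\right) = -12$)
$Y{\left(u,n \right)} = - \frac{4}{9} - \frac{u}{15}$ ($Y{\left(u,n \right)} = \frac{- \frac{20}{-3} + u}{10 - 25} = \frac{\left(-20\right) \left(- \frac{1}{3}\right) + u}{-15} = \left(\frac{20}{3} + u\right) \left(- \frac{1}{15}\right) = - \frac{4}{9} - \frac{u}{15}$)
$\sqrt{4452 + Y{\left(f{\left(7,-1 \right)},22 \right)}} = \sqrt{4452 - - \frac{16}{45}} = \sqrt{4452 + \left(- \frac{4}{9} + \frac{4}{5}\right)} = \sqrt{4452 + \frac{16}{45}} = \sqrt{\frac{200356}{45}} = \frac{2 \sqrt{250445}}{15}$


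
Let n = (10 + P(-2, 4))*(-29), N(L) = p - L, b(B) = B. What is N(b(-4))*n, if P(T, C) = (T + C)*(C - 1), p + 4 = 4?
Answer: -1856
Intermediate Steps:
p = 0 (p = -4 + 4 = 0)
P(T, C) = (-1 + C)*(C + T) (P(T, C) = (C + T)*(-1 + C) = (-1 + C)*(C + T))
N(L) = -L (N(L) = 0 - L = -L)
n = -464 (n = (10 + (4**2 - 1*4 - 1*(-2) + 4*(-2)))*(-29) = (10 + (16 - 4 + 2 - 8))*(-29) = (10 + 6)*(-29) = 16*(-29) = -464)
N(b(-4))*n = -1*(-4)*(-464) = 4*(-464) = -1856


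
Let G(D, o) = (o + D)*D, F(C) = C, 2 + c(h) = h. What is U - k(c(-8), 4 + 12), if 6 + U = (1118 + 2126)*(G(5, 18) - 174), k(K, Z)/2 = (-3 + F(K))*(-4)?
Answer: -191506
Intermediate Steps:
c(h) = -2 + h
k(K, Z) = 24 - 8*K (k(K, Z) = 2*((-3 + K)*(-4)) = 2*(12 - 4*K) = 24 - 8*K)
G(D, o) = D*(D + o) (G(D, o) = (D + o)*D = D*(D + o))
U = -191402 (U = -6 + (1118 + 2126)*(5*(5 + 18) - 174) = -6 + 3244*(5*23 - 174) = -6 + 3244*(115 - 174) = -6 + 3244*(-59) = -6 - 191396 = -191402)
U - k(c(-8), 4 + 12) = -191402 - (24 - 8*(-2 - 8)) = -191402 - (24 - 8*(-10)) = -191402 - (24 + 80) = -191402 - 1*104 = -191402 - 104 = -191506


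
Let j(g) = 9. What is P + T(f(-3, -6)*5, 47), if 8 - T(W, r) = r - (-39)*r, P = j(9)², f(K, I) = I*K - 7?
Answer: -1791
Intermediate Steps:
f(K, I) = -7 + I*K
P = 81 (P = 9² = 81)
T(W, r) = 8 - 40*r (T(W, r) = 8 - (r - (-39)*r) = 8 - (r + 39*r) = 8 - 40*r)
P + T(f(-3, -6)*5, 47) = 81 + (8 - 40*47) = 81 + (8 - 1880) = 81 - 1872 = -1791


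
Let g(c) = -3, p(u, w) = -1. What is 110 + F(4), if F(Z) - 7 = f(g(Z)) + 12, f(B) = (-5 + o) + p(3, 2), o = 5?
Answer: 128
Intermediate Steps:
f(B) = -1 (f(B) = (-5 + 5) - 1 = 0 - 1 = -1)
F(Z) = 18 (F(Z) = 7 + (-1 + 12) = 7 + 11 = 18)
110 + F(4) = 110 + 18 = 128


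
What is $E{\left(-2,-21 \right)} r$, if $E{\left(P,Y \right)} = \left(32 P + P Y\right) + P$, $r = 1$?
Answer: $-24$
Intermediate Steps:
$E{\left(P,Y \right)} = 33 P + P Y$
$E{\left(-2,-21 \right)} r = - 2 \left(33 - 21\right) 1 = \left(-2\right) 12 \cdot 1 = \left(-24\right) 1 = -24$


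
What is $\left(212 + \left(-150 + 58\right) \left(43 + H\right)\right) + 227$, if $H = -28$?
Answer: $-941$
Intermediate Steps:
$\left(212 + \left(-150 + 58\right) \left(43 + H\right)\right) + 227 = \left(212 + \left(-150 + 58\right) \left(43 - 28\right)\right) + 227 = \left(212 - 1380\right) + 227 = -1168 + 227 = -941$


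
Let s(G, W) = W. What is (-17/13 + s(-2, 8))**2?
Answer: 7569/169 ≈ 44.787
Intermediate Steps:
(-17/13 + s(-2, 8))**2 = (-17/13 + 8)**2 = (87/13)**2 = 7569/169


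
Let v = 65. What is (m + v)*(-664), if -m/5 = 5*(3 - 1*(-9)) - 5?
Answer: 139440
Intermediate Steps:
m = -275 (m = -5*(5*(3 - 1*(-9)) - 5) = -5*(5*(3 + 9) - 5) = -5*(5*12 - 5) = -5*(60 - 5) = -5*55 = -275)
(m + v)*(-664) = (-275 + 65)*(-664) = -210*(-664) = 139440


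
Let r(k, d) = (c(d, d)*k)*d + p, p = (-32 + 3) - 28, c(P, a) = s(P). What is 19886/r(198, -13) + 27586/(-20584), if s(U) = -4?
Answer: 63440185/105379788 ≈ 0.60201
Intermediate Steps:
c(P, a) = -4
p = -57 (p = -29 - 28 = -57)
r(k, d) = -57 - 4*d*k (r(k, d) = (-4*k)*d - 57 = -4*d*k - 57 = -57 - 4*d*k)
19886/r(198, -13) + 27586/(-20584) = 19886/(-57 - 4*(-13)*198) + 27586/(-20584) = 19886/(-57 + 10296) + 27586*(-1/20584) = 19886/10239 - 13793/10292 = 63440185/105379788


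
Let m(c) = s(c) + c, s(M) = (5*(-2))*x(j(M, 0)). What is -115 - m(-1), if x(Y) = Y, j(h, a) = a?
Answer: -114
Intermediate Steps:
s(M) = 0 (s(M) = (5*(-2))*0 = -10*0 = 0)
m(c) = c (m(c) = 0 + c = c)
-115 - m(-1) = -115 - 1*(-1) = -115 + 1 = -114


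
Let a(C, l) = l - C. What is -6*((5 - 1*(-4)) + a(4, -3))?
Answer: -12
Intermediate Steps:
-6*((5 - 1*(-4)) + a(4, -3)) = -6*((5 - 1*(-4)) + (-3 - 1*4)) = -6*((5 + 4) + (-3 - 4)) = -6*(9 - 7) = -6*2 = -12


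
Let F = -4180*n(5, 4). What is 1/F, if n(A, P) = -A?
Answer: 1/20900 ≈ 4.7847e-5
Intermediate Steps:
F = 20900 (F = -(-4180)*5 = -4180*(-5) = 20900)
1/F = 1/20900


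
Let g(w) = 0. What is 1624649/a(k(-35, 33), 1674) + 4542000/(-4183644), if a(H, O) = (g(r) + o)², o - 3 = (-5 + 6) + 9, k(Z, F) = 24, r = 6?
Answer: 43565291301/4532281 ≈ 9612.2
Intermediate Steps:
o = 13 (o = 3 + ((-5 + 6) + 9) = 3 + (1 + 9) = 3 + 10 = 13)
a(H, O) = 169 (a(H, O) = (0 + 13)² = 13² = 169)
1624649/a(k(-35, 33), 1674) + 4542000/(-4183644) = 1624649/169 + 4542000/(-4183644) = 1624649*(1/169) + 4542000*(-1/4183644) = 124973/13 - 378500/348637 = 43565291301/4532281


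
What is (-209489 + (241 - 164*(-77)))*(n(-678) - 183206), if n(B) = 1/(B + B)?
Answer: 36021963865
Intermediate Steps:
n(B) = 1/(2*B)
(-209489 + (241 - 164*(-77)))*(n(-678) - 183206) = (-209489 + (241 - 164*(-77)))*((1/2)/(-678) - 183206) = (-209489 + (241 + 12628))*((1/2)*(-1/678) - 183206) = (-209489 + 12869)*(-1/1356 - 183206) = -196620*(-248427337/1356) = 36021963865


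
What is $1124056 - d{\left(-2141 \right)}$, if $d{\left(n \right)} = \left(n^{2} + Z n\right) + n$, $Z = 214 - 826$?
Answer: $-4767976$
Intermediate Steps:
$Z = -612$
$d{\left(n \right)} = n^{2} - 611 n$ ($d{\left(n \right)} = \left(n^{2} - 612 n\right) + n = n^{2} - 611 n$)
$1124056 - d{\left(-2141 \right)} = 1124056 - - 2141 \left(-611 - 2141\right) = 1124056 - \left(-2141\right) \left(-2752\right) = 1124056 - 5892032 = -4767976$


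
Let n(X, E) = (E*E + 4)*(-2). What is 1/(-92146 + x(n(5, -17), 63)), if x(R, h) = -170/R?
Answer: -293/26998693 ≈ -1.0852e-5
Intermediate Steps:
n(X, E) = -8 - 2*E² (n(X, E) = (E² + 4)*(-2) = (4 + E²)*(-2) = -8 - 2*E²)
1/(-92146 + x(n(5, -17), 63)) = 1/(-92146 - 170/(-8 - 2*(-17)²)) = 1/(-92146 - 170/(-8 - 2*289)) = 1/(-92146 - 170/(-8 - 578)) = 1/(-92146 - 170/(-586)) = 1/(-92146 - 170*(-1/586)) = 1/(-92146 + 85/293) = 1/(-26998693/293) = -293/26998693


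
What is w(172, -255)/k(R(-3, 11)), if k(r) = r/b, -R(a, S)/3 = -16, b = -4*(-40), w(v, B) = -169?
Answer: -1690/3 ≈ -563.33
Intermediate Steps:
b = 160
R(a, S) = 48 (R(a, S) = -3*(-16) = 48)
k(r) = r/160
w(172, -255)/k(R(-3, 11)) = -169/((1/160)*48) = -169/3/10 = -169*10/3 = -1690/3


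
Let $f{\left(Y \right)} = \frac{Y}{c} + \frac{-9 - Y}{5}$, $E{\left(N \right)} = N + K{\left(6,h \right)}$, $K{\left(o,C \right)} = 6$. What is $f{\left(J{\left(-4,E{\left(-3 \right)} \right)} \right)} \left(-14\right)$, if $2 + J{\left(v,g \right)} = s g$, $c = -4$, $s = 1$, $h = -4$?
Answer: $\frac{63}{2} \approx 31.5$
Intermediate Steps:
$E{\left(N \right)} = 6 + N$ ($E{\left(N \right)} = N + 6 = 6 + N$)
$J{\left(v,g \right)} = -2 + g$ ($J{\left(v,g \right)} = -2 + 1 g = -2 + g$)
$f{\left(Y \right)} = - \frac{9}{5} - \frac{9 Y}{20}$ ($f{\left(Y \right)} = \frac{Y}{-4} + \frac{-9 - Y}{5} = Y \left(- \frac{1}{4}\right) + \left(-9 - Y\right) \frac{1}{5} = - \frac{Y}{4} - \left(\frac{9}{5} + \frac{Y}{5}\right) = - \frac{9}{5} - \frac{9 Y}{20}$)
$f{\left(J{\left(-4,E{\left(-3 \right)} \right)} \right)} \left(-14\right) = \left(- \frac{9}{5} - \frac{9 \left(-2 + \left(6 - 3\right)\right)}{20}\right) \left(-14\right) = \left(- \frac{9}{5} - \frac{9 \left(-2 + 3\right)}{20}\right) \left(-14\right) = \left(- \frac{9}{5} - \frac{9}{20}\right) \left(-14\right) = \left(- \frac{9}{4}\right) \left(-14\right) = \frac{63}{2}$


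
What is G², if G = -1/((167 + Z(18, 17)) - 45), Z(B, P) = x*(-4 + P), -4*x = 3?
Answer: 16/201601 ≈ 7.9365e-5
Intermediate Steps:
x = -¾ (x = -¼*3 = -¾ ≈ -0.75000)
Z(B, P) = 3 - 3*P/4 (Z(B, P) = -3*(-4 + P)/4 = 3 - 3*P/4)
G = -4/449 (G = -1/((167 + (3 - ¾*17)) - 45) = -1/((167 + (3 - 51/4)) - 45) = -1/((167 - 39/4) - 45) = -1/(629/4 - 45) = -1/449/4 = -1*4/449 = -4/449 ≈ -0.0089087)
G² = (-4/449)² = 16/201601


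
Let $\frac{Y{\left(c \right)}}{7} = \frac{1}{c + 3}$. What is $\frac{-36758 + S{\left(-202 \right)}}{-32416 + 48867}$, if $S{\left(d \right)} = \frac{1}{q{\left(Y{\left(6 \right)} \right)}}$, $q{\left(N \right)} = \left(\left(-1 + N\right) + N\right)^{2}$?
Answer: $- \frac{918869}{411275} \approx -2.2342$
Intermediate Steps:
$Y{\left(c \right)} = \frac{7}{3 + c}$ ($Y{\left(c \right)} = \frac{7}{c + 3} = \frac{7}{3 + c}$)
$q{\left(N \right)} = \left(-1 + 2 N\right)^{2}$
$S{\left(d \right)} = \frac{81}{25}$ ($S{\left(d \right)} = \frac{1}{\left(-1 + 2 \frac{7}{3 + 6}\right)^{2}} = \frac{1}{\left(-1 + 2 \cdot \frac{7}{9}\right)^{2}} = \frac{1}{\left(-1 + \frac{14}{9}\right)^{2}} = \frac{1}{\left(\frac{5}{9}\right)^{2}} = \frac{1}{\frac{25}{81}} = \frac{81}{25}$)
$\frac{-36758 + S{\left(-202 \right)}}{-32416 + 48867} = \frac{-36758 + \frac{81}{25}}{-32416 + 48867} = - \frac{918869}{25 \cdot 16451} = \left(- \frac{918869}{25}\right) \frac{1}{16451} = - \frac{918869}{411275}$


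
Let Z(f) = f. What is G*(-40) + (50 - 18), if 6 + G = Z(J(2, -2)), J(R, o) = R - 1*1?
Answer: 232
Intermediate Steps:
J(R, o) = -1 + R (J(R, o) = R - 1 = -1 + R)
G = -5 (G = -6 + (-1 + 2) = -6 + 1 = -5)
G*(-40) + (50 - 18) = -5*(-40) + (50 - 18) = 200 + 32 = 232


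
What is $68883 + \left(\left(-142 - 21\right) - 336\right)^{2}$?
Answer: $317884$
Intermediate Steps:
$68883 + \left(\left(-142 - 21\right) - 336\right)^{2} = 68883 + \left(-163 - 336\right)^{2} = 68883 + \left(-499\right)^{2} = 68883 + 249001 = 317884$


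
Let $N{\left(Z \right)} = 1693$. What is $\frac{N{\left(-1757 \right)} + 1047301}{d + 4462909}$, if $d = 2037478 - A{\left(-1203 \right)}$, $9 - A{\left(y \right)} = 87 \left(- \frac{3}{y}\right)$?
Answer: $\frac{420646594}{2606651665} \approx 0.16137$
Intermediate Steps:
$A{\left(y \right)} = 9 + \frac{261}{y}$ ($A{\left(y \right)} = 9 - 87 \left(- \frac{3}{y}\right) = 9 - - \frac{261}{y} = 9 + \frac{261}{y}$)
$d = \frac{817025156}{401}$ ($d = 2037478 - \left(9 + \frac{261}{-1203}\right) = 2037478 - \left(9 + 261 \left(- \frac{1}{1203}\right)\right) = 2037478 - \left(9 - \frac{87}{401}\right) = 2037478 - \frac{3522}{401} = \frac{817025156}{401} \approx 2.0375 \cdot 10^{6}$)
$\frac{N{\left(-1757 \right)} + 1047301}{d + 4462909} = \frac{1693 + 1047301}{\frac{817025156}{401} + 4462909} = \frac{1048994}{\frac{2606651665}{401}} = 1048994 \cdot \frac{401}{2606651665} = \frac{420646594}{2606651665}$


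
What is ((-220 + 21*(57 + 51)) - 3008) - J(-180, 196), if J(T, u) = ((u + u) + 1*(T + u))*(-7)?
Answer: 1896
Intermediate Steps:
J(T, u) = -21*u - 7*T (J(T, u) = (2*u + (T + u))*(-7) = (T + 3*u)*(-7) = -21*u - 7*T)
((-220 + 21*(57 + 51)) - 3008) - J(-180, 196) = ((-220 + 21*(57 + 51)) - 3008) - (-21*196 - 7*(-180)) = ((-220 + 21*108) - 3008) - (-4116 + 1260) = ((-220 + 2268) - 3008) - 1*(-2856) = (2048 - 3008) + 2856 = -960 + 2856 = 1896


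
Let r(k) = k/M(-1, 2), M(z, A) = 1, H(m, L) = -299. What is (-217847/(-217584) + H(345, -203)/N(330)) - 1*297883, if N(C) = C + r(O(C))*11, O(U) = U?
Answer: -1188263509651/3989040 ≈ -2.9788e+5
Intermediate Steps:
r(k) = k (r(k) = k/1 = k*1 = k)
N(C) = 12*C (N(C) = C + C*11 = C + 11*C = 12*C)
(-217847/(-217584) + H(345, -203)/N(330)) - 1*297883 = (-217847/(-217584) - 299/(12*330)) - 1*297883 = (-217847*(-1/217584) - 299/3960) - 297883 = (217847/217584 - 299*1/3960) - 297883 = (217847/217584 - 299/3960) - 297883 = 3692669/3989040 - 297883 = -1188263509651/3989040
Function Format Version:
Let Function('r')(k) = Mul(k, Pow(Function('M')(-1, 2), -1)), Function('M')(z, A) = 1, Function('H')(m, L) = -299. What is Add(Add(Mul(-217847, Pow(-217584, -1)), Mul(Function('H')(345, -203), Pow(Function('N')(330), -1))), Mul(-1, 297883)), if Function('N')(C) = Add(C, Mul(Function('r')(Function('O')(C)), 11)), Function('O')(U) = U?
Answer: Rational(-1188263509651, 3989040) ≈ -2.9788e+5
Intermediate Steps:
Function('r')(k) = k (Function('r')(k) = Mul(k, Pow(1, -1)) = Mul(k, 1) = k)
Function('N')(C) = Mul(12, C) (Function('N')(C) = Add(C, Mul(C, 11)) = Add(C, Mul(11, C)) = Mul(12, C))
Add(Add(Mul(-217847, Pow(-217584, -1)), Mul(Function('H')(345, -203), Pow(Function('N')(330), -1))), Mul(-1, 297883)) = Add(Add(Mul(-217847, Pow(-217584, -1)), Mul(-299, Pow(Mul(12, 330), -1))), Mul(-1, 297883)) = Add(Add(Mul(-217847, Rational(-1, 217584)), Mul(-299, Pow(3960, -1))), -297883) = Add(Add(Rational(217847, 217584), Mul(-299, Rational(1, 3960))), -297883) = Add(Add(Rational(217847, 217584), Rational(-299, 3960)), -297883) = Add(Rational(3692669, 3989040), -297883) = Rational(-1188263509651, 3989040)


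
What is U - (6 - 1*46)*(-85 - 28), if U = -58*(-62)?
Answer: -924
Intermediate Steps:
U = 3596
U - (6 - 1*46)*(-85 - 28) = 3596 - (6 - 1*46)*(-85 - 28) = 3596 - (6 - 46)*(-113) = 3596 - (-40)*(-113) = 3596 - 1*4520 = 3596 - 4520 = -924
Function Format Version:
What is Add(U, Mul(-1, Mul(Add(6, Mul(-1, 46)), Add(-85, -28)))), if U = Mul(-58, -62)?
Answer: -924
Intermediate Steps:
U = 3596
Add(U, Mul(-1, Mul(Add(6, Mul(-1, 46)), Add(-85, -28)))) = Add(3596, Mul(-1, Mul(Add(6, Mul(-1, 46)), Add(-85, -28)))) = Add(3596, Mul(-1, Mul(Add(6, -46), -113))) = Add(3596, Mul(-1, Mul(-40, -113))) = Add(3596, Mul(-1, 4520)) = Add(3596, -4520) = -924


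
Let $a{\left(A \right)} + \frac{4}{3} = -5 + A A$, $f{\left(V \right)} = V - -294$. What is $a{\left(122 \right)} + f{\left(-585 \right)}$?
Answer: $\frac{43760}{3} \approx 14587.0$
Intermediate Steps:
$f{\left(V \right)} = 294 + V$ ($f{\left(V \right)} = V + 294 = 294 + V$)
$a{\left(A \right)} = - \frac{19}{3} + A^{2}$ ($a{\left(A \right)} = - \frac{4}{3} + \left(-5 + A A\right) = - \frac{4}{3} + \left(-5 + A^{2}\right) = - \frac{19}{3} + A^{2}$)
$a{\left(122 \right)} + f{\left(-585 \right)} = \left(- \frac{19}{3} + 122^{2}\right) + \left(294 - 585\right) = \left(- \frac{19}{3} + 14884\right) - 291 = \frac{44633}{3} - 291 = \frac{43760}{3}$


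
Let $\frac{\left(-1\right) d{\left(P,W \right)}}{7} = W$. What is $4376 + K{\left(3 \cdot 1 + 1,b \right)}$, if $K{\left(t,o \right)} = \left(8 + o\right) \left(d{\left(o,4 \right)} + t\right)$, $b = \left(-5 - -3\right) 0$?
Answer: $4184$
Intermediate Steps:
$d{\left(P,W \right)} = - 7 W$
$b = 0$ ($b = \left(-5 + 3\right) 0 = \left(-2\right) 0 = 0$)
$K{\left(t,o \right)} = \left(-28 + t\right) \left(8 + o\right)$ ($K{\left(t,o \right)} = \left(8 + o\right) \left(\left(-7\right) 4 + t\right) = \left(8 + o\right) \left(-28 + t\right) = \left(-28 + t\right) \left(8 + o\right)$)
$4376 + K{\left(3 \cdot 1 + 1,b \right)} = 4376 + \left(-224 - 0 + 8 \left(3 \cdot 1 + 1\right) + 0 \left(3 \cdot 1 + 1\right)\right) = 4376 + \left(-224 + 0 + 8 \left(3 + 1\right) + 0 \left(3 + 1\right)\right) = 4376 + \left(-224 + 0 + 8 \cdot 4 + 0 \cdot 4\right) = 4376 + \left(-224 + 0 + 32 + 0\right) = 4376 - 192 = 4184$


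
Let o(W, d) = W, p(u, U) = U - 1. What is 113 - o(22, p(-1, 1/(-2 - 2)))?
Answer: 91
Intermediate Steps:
p(u, U) = -1 + U
113 - o(22, p(-1, 1/(-2 - 2))) = 113 - 1*22 = 113 - 22 = 91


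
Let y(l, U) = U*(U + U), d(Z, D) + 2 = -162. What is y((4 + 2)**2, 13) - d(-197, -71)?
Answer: 502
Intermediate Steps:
d(Z, D) = -164 (d(Z, D) = -2 - 162 = -164)
y(l, U) = 2*U**2 (y(l, U) = U*(2*U) = 2*U**2)
y((4 + 2)**2, 13) - d(-197, -71) = 2*13**2 - 1*(-164) = 2*169 + 164 = 338 + 164 = 502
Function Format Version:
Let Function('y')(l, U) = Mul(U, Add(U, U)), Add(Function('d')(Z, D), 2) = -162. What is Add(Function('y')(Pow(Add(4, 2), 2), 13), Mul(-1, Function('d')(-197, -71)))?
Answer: 502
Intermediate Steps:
Function('d')(Z, D) = -164 (Function('d')(Z, D) = Add(-2, -162) = -164)
Function('y')(l, U) = Mul(2, Pow(U, 2)) (Function('y')(l, U) = Mul(U, Mul(2, U)) = Mul(2, Pow(U, 2)))
Add(Function('y')(Pow(Add(4, 2), 2), 13), Mul(-1, Function('d')(-197, -71))) = Add(Mul(2, Pow(13, 2)), Mul(-1, -164)) = Add(Mul(2, 169), 164) = Add(338, 164) = 502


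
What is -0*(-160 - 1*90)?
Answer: 0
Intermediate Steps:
-0*(-160 - 1*90) = -0*(-160 - 90) = -0*(-250) = -3*0 = 0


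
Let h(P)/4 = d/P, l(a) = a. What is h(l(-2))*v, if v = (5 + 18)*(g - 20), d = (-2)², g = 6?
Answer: 2576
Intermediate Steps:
d = 4
v = -322 (v = (5 + 18)*(6 - 20) = 23*(-14) = -322)
h(P) = 16/P (h(P) = 4*(4/P) = 16/P)
h(l(-2))*v = (16/(-2))*(-322) = (16*(-½))*(-322) = -8*(-322) = 2576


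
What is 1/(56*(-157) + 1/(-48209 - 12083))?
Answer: -60292/530087265 ≈ -0.00011374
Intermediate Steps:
1/(56*(-157) + 1/(-48209 - 12083)) = 1/(-8792 + 1/(-60292)) = 1/(-8792 - 1/60292) = 1/(-530087265/60292) = -60292/530087265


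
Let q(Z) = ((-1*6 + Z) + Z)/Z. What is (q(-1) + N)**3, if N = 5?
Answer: 2197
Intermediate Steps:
q(Z) = (-6 + 2*Z)/Z (q(Z) = ((-6 + Z) + Z)/Z = (-6 + 2*Z)/Z)
(q(-1) + N)**3 = ((2 - 6/(-1)) + 5)**3 = ((2 - 6*(-1)) + 5)**3 = ((2 + 6) + 5)**3 = (8 + 5)**3 = 13**3 = 2197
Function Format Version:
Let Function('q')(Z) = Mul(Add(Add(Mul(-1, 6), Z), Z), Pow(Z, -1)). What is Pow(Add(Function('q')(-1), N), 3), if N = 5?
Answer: 2197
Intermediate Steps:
Function('q')(Z) = Mul(Pow(Z, -1), Add(-6, Mul(2, Z))) (Function('q')(Z) = Mul(Add(Add(-6, Z), Z), Pow(Z, -1)) = Mul(Add(-6, Mul(2, Z)), Pow(Z, -1)) = Mul(Pow(Z, -1), Add(-6, Mul(2, Z))))
Pow(Add(Function('q')(-1), N), 3) = Pow(Add(Add(2, Mul(-6, Pow(-1, -1))), 5), 3) = Pow(Add(Add(2, Mul(-6, -1)), 5), 3) = Pow(Add(Add(2, 6), 5), 3) = Pow(Add(8, 5), 3) = Pow(13, 3) = 2197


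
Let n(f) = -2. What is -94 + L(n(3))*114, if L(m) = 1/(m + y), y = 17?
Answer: -432/5 ≈ -86.400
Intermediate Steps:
L(m) = 1/(17 + m) (L(m) = 1/(m + 17) = 1/(17 + m))
-94 + L(n(3))*114 = -94 + 114/(17 - 2) = -94 + 114/15 = -94 + (1/15)*114 = -94 + 38/5 = -432/5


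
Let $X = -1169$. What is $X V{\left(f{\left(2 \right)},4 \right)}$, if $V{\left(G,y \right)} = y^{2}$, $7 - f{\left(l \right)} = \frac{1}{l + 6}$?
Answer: $-18704$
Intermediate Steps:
$f{\left(l \right)} = 7 - \frac{1}{6 + l}$ ($f{\left(l \right)} = 7 - \frac{1}{l + 6} = 7 - \frac{1}{6 + l}$)
$X V{\left(f{\left(2 \right)},4 \right)} = - 1169 \cdot 4^{2} = \left(-1169\right) 16 = -18704$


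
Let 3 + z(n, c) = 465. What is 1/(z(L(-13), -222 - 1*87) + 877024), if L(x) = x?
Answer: 1/877486 ≈ 1.1396e-6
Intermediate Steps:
z(n, c) = 462 (z(n, c) = -3 + 465 = 462)
1/(z(L(-13), -222 - 1*87) + 877024) = 1/(462 + 877024) = 1/877486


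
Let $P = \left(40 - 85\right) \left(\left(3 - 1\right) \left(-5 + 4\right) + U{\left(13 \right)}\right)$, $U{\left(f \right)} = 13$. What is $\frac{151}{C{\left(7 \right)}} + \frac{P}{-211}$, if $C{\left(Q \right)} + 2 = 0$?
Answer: $- \frac{30871}{422} \approx -73.154$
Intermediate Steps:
$C{\left(Q \right)} = -2$ ($C{\left(Q \right)} = -2 + 0 = -2$)
$P = -495$ ($P = \left(40 - 85\right) \left(\left(3 - 1\right) \left(-5 + 4\right) + 13\right) = - 45 \left(\left(3 - 1\right) \left(-1\right) + 13\right) = - 45 \left(2 \left(-1\right) + 13\right) = - 45 \left(-2 + 13\right) = \left(-45\right) 11 = -495$)
$\frac{151}{C{\left(7 \right)}} + \frac{P}{-211} = \frac{151}{-2} - \frac{495}{-211} = 151 \left(- \frac{1}{2}\right) - - \frac{495}{211} = - \frac{151}{2} + \frac{495}{211} = - \frac{30871}{422}$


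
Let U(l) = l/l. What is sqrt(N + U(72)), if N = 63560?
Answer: sqrt(63561) ≈ 252.11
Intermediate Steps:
U(l) = 1
sqrt(N + U(72)) = sqrt(63560 + 1) = sqrt(63561)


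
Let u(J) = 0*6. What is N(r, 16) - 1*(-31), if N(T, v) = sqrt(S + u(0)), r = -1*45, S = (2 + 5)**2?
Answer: 38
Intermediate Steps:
S = 49 (S = 7**2 = 49)
u(J) = 0
r = -45
N(T, v) = 7 (N(T, v) = sqrt(49 + 0) = sqrt(49) = 7)
N(r, 16) - 1*(-31) = 7 - 1*(-31) = 7 + 31 = 38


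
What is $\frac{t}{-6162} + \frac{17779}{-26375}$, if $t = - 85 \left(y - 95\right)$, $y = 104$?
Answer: $- \frac{29792441}{54174250} \approx -0.54994$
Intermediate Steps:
$t = -765$ ($t = - 85 \left(104 - 95\right) = \left(-85\right) 9 = -765$)
$\frac{t}{-6162} + \frac{17779}{-26375} = - \frac{765}{-6162} + \frac{17779}{-26375} = \left(-765\right) \left(- \frac{1}{6162}\right) + 17779 \left(- \frac{1}{26375}\right) = \frac{255}{2054} - \frac{17779}{26375} = - \frac{29792441}{54174250}$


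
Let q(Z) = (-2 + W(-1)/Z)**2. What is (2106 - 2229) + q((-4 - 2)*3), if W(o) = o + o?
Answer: -9674/81 ≈ -119.43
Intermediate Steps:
W(o) = 2*o
q(Z) = (-2 - 2/Z)**2 (q(Z) = (-2 + (2*(-1))/Z)**2 = (-2 - 2/Z)**2)
(2106 - 2229) + q((-4 - 2)*3) = (2106 - 2229) + 4*(1 + (-4 - 2)*3)**2/((-4 - 2)*3)**2 = -123 + 4*(1 - 6*3)**2/(-6*3)**2 = -123 + 4*(1 - 18)**2/(-18)**2 = -123 + 4*(1/324)*(-17)**2 = -123 + 4*(1/324)*289 = -123 + 289/81 = -9674/81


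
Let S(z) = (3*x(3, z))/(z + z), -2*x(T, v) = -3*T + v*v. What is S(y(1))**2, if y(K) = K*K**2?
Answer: 36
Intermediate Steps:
x(T, v) = -v**2/2 + 3*T/2 (x(T, v) = -(-3*T + v*v)/2 = -(-3*T + v**2)/2 = -(v**2 - 3*T)/2 = -v**2/2 + 3*T/2)
y(K) = K**3
S(z) = (27/2 - 3*z**2/2)/(2*z) (S(z) = (3*(-z**2/2 + (3/2)*3))/(z + z) = (3*(-z**2/2 + 9/2))/((2*z)) = (1/(2*z))*(3*(9/2 - z**2/2)) = (1/(2*z))*(27/2 - 3*z**2/2) = (27/2 - 3*z**2/2)/(2*z))
S(y(1))**2 = (3*(9 - (1**3)**2)/(4*(1**3)))**2 = ((3/4)*(9 - 1*1**2)/1)**2 = ((3/4)*1*(9 - 1*1))**2 = ((3/4)*1*(9 - 1))**2 = ((3/4)*1*8)**2 = 6**2 = 36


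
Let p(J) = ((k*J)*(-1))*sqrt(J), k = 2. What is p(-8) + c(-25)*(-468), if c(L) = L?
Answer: 11700 + 32*I*sqrt(2) ≈ 11700.0 + 45.255*I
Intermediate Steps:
p(J) = -2*J**(3/2) (p(J) = ((2*J)*(-1))*sqrt(J) = (-2*J)*sqrt(J) = -2*J**(3/2))
p(-8) + c(-25)*(-468) = -(-32)*I*sqrt(2) - 25*(-468) = -(-32)*I*sqrt(2) + 11700 = 32*I*sqrt(2) + 11700 = 11700 + 32*I*sqrt(2)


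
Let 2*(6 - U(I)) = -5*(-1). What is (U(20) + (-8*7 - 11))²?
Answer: 16129/4 ≈ 4032.3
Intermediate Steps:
U(I) = 7/2 (U(I) = 6 - (-5)*(-1)/2 = 6 - ½*5 = 6 - 5/2 = 7/2)
(U(20) + (-8*7 - 11))² = (7/2 + (-8*7 - 11))² = (7/2 + (-56 - 11))² = (7/2 - 67)² = (-127/2)² = 16129/4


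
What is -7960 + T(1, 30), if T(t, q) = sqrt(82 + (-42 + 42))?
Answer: -7960 + sqrt(82) ≈ -7950.9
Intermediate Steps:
T(t, q) = sqrt(82) (T(t, q) = sqrt(82 + 0) = sqrt(82))
-7960 + T(1, 30) = -7960 + sqrt(82)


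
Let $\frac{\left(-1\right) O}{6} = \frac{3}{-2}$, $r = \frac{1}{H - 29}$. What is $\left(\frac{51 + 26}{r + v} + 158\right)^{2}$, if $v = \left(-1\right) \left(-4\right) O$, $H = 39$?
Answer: $\frac{3341764864}{130321} \approx 25643.0$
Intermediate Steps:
$r = \frac{1}{10}$ ($r = \frac{1}{39 - 29} = \frac{1}{10} \approx 0.1$)
$O = 9$ ($O = - 6 \frac{3}{-2} = - 6 \cdot 3 \left(- \frac{1}{2}\right) = \left(-6\right) \left(- \frac{3}{2}\right) = 9$)
$v = 36$ ($v = \left(-1\right) \left(-4\right) 9 = 4 \cdot 9 = 36$)
$\left(\frac{51 + 26}{r + v} + 158\right)^{2} = \left(\frac{51 + 26}{\frac{1}{10} + 36} + 158\right)^{2} = \left(\frac{77}{\frac{361}{10}} + 158\right)^{2} = \left(77 \cdot \frac{10}{361} + 158\right)^{2} = \left(\frac{770}{361} + 158\right)^{2} = \left(\frac{57808}{361}\right)^{2} = \frac{3341764864}{130321}$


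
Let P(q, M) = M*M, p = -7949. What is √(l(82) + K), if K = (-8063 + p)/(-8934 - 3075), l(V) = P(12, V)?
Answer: 4*√3783/3 ≈ 82.008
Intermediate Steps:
P(q, M) = M²
l(V) = V²
K = 4/3 (K = (-8063 - 7949)/(-8934 - 3075) = -16012/(-12009) = -16012*(-1/12009) = 4/3 ≈ 1.3333)
√(l(82) + K) = √(82² + 4/3) = √(6724 + 4/3) = √(20176/3) = 4*√3783/3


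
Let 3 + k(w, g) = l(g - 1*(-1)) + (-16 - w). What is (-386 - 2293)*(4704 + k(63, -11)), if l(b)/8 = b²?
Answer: -14525538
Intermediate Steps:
l(b) = 8*b²
k(w, g) = -19 - w + 8*(1 + g)² (k(w, g) = -3 + (8*(g - 1*(-1))² + (-16 - w)) = -3 + (8*(g + 1)² + (-16 - w)) = -3 + (8*(1 + g)² + (-16 - w)) = -3 + (-16 - w + 8*(1 + g)²) = -19 - w + 8*(1 + g)²)
(-386 - 2293)*(4704 + k(63, -11)) = (-386 - 2293)*(4704 + (-19 - 1*63 + 8*(1 - 11)²)) = -2679*(4704 + (-19 - 63 + 8*(-10)²)) = -2679*(4704 + (-19 - 63 + 8*100)) = -2679*(4704 + (-19 - 63 + 800)) = -2679*(4704 + 718) = -2679*5422 = -14525538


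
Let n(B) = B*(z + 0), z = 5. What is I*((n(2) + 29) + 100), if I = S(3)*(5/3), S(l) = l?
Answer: 695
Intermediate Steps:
n(B) = 5*B (n(B) = B*(5 + 0) = B*5 = 5*B)
I = 5 (I = 3*(5/3) = 5)
I*((n(2) + 29) + 100) = 5*((5*2 + 29) + 100) = 5*((10 + 29) + 100) = 5*(39 + 100) = 5*139 = 695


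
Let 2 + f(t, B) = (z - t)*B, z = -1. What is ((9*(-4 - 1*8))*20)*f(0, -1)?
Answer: 2160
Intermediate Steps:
f(t, B) = -2 + B*(-1 - t) (f(t, B) = -2 + (-1 - t)*B = -2 + B*(-1 - t))
((9*(-4 - 1*8))*20)*f(0, -1) = ((9*(-4 - 1*8))*20)*(-2 - 1*(-1) - 1*(-1)*0) = ((9*(-4 - 8))*20)*(-2 + 1 + 0) = ((9*(-12))*20)*(-1) = -108*20*(-1) = -2160*(-1) = 2160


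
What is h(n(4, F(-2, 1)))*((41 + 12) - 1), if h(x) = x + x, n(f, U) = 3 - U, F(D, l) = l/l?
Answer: 208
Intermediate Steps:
F(D, l) = 1
h(x) = 2*x
h(n(4, F(-2, 1)))*((41 + 12) - 1) = (2*(3 - 1*1))*((41 + 12) - 1) = (2*(3 - 1))*(53 - 1) = (2*2)*52 = 4*52 = 208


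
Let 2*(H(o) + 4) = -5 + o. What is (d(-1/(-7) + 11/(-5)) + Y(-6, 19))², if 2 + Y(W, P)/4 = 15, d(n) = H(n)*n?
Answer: 6834659584/1500625 ≈ 4554.5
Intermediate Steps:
H(o) = -13/2 + o/2 (H(o) = -4 + (-5 + o)/2 = -4 + (-5/2 + o/2) = -13/2 + o/2)
d(n) = n*(-13/2 + n/2) (d(n) = (-13/2 + n/2)*n = n*(-13/2 + n/2))
Y(W, P) = 52 (Y(W, P) = -8 + 4*15 = -8 + 60 = 52)
(d(-1/(-7) + 11/(-5)) + Y(-6, 19))² = ((-1/(-7) + 11/(-5))*(-13 + (-1/(-7) + 11/(-5)))/2 + 52)² = ((-1*(-⅐) + 11*(-⅕))*(-13 + (-1*(-⅐) + 11*(-⅕)))/2 + 52)² = ((⅐ - 11/5)*(-13 + (⅐ - 11/5))/2 + 52)² = ((½)*(-72/35)*(-13 - 72/35) + 52)² = ((½)*(-72/35)*(-527/35) + 52)² = (18972/1225 + 52)² = (82672/1225)² = 6834659584/1500625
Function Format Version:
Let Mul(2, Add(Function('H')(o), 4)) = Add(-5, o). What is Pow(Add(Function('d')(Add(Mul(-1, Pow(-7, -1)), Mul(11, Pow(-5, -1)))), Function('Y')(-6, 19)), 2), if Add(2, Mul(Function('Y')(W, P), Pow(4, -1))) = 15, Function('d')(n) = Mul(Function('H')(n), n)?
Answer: Rational(6834659584, 1500625) ≈ 4554.5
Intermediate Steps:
Function('H')(o) = Add(Rational(-13, 2), Mul(Rational(1, 2), o)) (Function('H')(o) = Add(-4, Mul(Rational(1, 2), Add(-5, o))) = Add(-4, Add(Rational(-5, 2), Mul(Rational(1, 2), o))) = Add(Rational(-13, 2), Mul(Rational(1, 2), o)))
Function('d')(n) = Mul(n, Add(Rational(-13, 2), Mul(Rational(1, 2), n))) (Function('d')(n) = Mul(Add(Rational(-13, 2), Mul(Rational(1, 2), n)), n) = Mul(n, Add(Rational(-13, 2), Mul(Rational(1, 2), n))))
Function('Y')(W, P) = 52 (Function('Y')(W, P) = Add(-8, Mul(4, 15)) = Add(-8, 60) = 52)
Pow(Add(Function('d')(Add(Mul(-1, Pow(-7, -1)), Mul(11, Pow(-5, -1)))), Function('Y')(-6, 19)), 2) = Pow(Add(Mul(Rational(1, 2), Add(Mul(-1, Pow(-7, -1)), Mul(11, Pow(-5, -1))), Add(-13, Add(Mul(-1, Pow(-7, -1)), Mul(11, Pow(-5, -1))))), 52), 2) = Pow(Add(Mul(Rational(1, 2), Add(Mul(-1, Rational(-1, 7)), Mul(11, Rational(-1, 5))), Add(-13, Add(Mul(-1, Rational(-1, 7)), Mul(11, Rational(-1, 5))))), 52), 2) = Pow(Add(Mul(Rational(1, 2), Add(Rational(1, 7), Rational(-11, 5)), Add(-13, Add(Rational(1, 7), Rational(-11, 5)))), 52), 2) = Pow(Add(Mul(Rational(1, 2), Rational(-72, 35), Add(-13, Rational(-72, 35))), 52), 2) = Pow(Add(Mul(Rational(1, 2), Rational(-72, 35), Rational(-527, 35)), 52), 2) = Pow(Add(Rational(18972, 1225), 52), 2) = Pow(Rational(82672, 1225), 2) = Rational(6834659584, 1500625)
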